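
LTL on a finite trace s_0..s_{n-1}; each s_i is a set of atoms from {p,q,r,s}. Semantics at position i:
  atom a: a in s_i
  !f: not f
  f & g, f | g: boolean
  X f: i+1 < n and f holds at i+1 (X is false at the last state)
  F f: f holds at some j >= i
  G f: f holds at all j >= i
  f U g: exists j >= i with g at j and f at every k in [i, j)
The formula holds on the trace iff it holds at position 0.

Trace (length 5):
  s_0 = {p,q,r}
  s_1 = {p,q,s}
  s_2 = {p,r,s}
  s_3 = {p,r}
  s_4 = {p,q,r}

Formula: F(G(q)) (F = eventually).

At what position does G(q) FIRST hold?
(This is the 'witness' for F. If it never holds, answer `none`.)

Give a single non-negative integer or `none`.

Answer: 4

Derivation:
s_0={p,q,r}: G(q)=False q=True
s_1={p,q,s}: G(q)=False q=True
s_2={p,r,s}: G(q)=False q=False
s_3={p,r}: G(q)=False q=False
s_4={p,q,r}: G(q)=True q=True
F(G(q)) holds; first witness at position 4.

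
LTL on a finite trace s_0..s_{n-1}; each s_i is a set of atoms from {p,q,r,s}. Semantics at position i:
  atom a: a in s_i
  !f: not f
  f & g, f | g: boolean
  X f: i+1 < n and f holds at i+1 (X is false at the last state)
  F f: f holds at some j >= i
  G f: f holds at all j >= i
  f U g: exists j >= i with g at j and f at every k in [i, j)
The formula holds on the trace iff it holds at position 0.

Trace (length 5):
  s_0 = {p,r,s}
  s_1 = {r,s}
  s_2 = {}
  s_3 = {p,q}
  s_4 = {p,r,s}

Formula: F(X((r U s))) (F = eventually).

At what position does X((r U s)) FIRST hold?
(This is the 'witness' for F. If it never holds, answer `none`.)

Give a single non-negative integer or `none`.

Answer: 0

Derivation:
s_0={p,r,s}: X((r U s))=True (r U s)=True r=True s=True
s_1={r,s}: X((r U s))=False (r U s)=True r=True s=True
s_2={}: X((r U s))=False (r U s)=False r=False s=False
s_3={p,q}: X((r U s))=True (r U s)=False r=False s=False
s_4={p,r,s}: X((r U s))=False (r U s)=True r=True s=True
F(X((r U s))) holds; first witness at position 0.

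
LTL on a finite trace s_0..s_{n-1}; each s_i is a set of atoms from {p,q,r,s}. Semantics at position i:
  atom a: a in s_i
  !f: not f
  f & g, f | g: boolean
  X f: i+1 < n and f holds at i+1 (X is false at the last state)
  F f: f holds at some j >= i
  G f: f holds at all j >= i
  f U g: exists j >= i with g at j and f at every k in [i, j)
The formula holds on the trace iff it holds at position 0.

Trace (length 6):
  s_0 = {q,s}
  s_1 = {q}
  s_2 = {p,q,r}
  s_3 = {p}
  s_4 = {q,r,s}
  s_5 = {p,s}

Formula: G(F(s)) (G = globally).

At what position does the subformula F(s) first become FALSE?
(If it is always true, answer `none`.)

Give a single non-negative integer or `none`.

Answer: none

Derivation:
s_0={q,s}: F(s)=True s=True
s_1={q}: F(s)=True s=False
s_2={p,q,r}: F(s)=True s=False
s_3={p}: F(s)=True s=False
s_4={q,r,s}: F(s)=True s=True
s_5={p,s}: F(s)=True s=True
G(F(s)) holds globally = True
No violation — formula holds at every position.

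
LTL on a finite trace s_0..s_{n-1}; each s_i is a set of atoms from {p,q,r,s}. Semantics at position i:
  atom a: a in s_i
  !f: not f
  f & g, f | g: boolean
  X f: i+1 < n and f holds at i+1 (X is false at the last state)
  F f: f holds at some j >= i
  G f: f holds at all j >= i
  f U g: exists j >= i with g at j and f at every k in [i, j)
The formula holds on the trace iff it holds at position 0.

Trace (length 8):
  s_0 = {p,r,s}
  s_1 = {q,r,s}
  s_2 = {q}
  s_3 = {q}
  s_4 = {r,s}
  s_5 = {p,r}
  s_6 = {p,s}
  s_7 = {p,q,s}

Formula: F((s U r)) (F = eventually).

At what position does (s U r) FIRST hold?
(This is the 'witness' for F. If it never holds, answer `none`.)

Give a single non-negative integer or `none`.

s_0={p,r,s}: (s U r)=True s=True r=True
s_1={q,r,s}: (s U r)=True s=True r=True
s_2={q}: (s U r)=False s=False r=False
s_3={q}: (s U r)=False s=False r=False
s_4={r,s}: (s U r)=True s=True r=True
s_5={p,r}: (s U r)=True s=False r=True
s_6={p,s}: (s U r)=False s=True r=False
s_7={p,q,s}: (s U r)=False s=True r=False
F((s U r)) holds; first witness at position 0.

Answer: 0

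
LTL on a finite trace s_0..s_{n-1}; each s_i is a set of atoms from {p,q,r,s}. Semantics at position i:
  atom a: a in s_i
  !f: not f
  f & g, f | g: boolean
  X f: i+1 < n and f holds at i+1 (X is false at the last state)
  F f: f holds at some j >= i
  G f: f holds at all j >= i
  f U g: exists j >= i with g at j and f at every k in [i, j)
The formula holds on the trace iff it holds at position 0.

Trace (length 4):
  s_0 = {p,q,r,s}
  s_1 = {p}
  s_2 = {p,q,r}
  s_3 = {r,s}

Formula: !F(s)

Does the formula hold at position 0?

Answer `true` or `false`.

s_0={p,q,r,s}: !F(s)=False F(s)=True s=True
s_1={p}: !F(s)=False F(s)=True s=False
s_2={p,q,r}: !F(s)=False F(s)=True s=False
s_3={r,s}: !F(s)=False F(s)=True s=True

Answer: false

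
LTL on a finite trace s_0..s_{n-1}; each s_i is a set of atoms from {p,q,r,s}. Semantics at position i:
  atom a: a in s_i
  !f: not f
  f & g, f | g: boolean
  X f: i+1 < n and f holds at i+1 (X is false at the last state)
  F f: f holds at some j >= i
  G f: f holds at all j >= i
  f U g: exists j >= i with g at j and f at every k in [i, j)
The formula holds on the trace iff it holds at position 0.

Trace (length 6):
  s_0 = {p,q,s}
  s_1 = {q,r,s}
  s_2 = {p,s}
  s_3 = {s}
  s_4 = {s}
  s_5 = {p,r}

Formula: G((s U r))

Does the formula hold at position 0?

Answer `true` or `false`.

s_0={p,q,s}: G((s U r))=True (s U r)=True s=True r=False
s_1={q,r,s}: G((s U r))=True (s U r)=True s=True r=True
s_2={p,s}: G((s U r))=True (s U r)=True s=True r=False
s_3={s}: G((s U r))=True (s U r)=True s=True r=False
s_4={s}: G((s U r))=True (s U r)=True s=True r=False
s_5={p,r}: G((s U r))=True (s U r)=True s=False r=True

Answer: true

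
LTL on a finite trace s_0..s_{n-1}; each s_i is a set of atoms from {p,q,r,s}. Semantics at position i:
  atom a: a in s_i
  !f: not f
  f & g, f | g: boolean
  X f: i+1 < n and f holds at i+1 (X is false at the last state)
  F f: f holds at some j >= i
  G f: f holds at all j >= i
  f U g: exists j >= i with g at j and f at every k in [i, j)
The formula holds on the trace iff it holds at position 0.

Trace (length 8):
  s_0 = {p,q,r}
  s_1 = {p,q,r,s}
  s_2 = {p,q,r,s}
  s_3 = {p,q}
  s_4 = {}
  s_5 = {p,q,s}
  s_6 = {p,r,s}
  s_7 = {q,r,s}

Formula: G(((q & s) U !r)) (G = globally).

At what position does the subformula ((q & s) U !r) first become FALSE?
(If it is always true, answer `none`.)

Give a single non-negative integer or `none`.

s_0={p,q,r}: ((q & s) U !r)=False (q & s)=False q=True s=False !r=False r=True
s_1={p,q,r,s}: ((q & s) U !r)=True (q & s)=True q=True s=True !r=False r=True
s_2={p,q,r,s}: ((q & s) U !r)=True (q & s)=True q=True s=True !r=False r=True
s_3={p,q}: ((q & s) U !r)=True (q & s)=False q=True s=False !r=True r=False
s_4={}: ((q & s) U !r)=True (q & s)=False q=False s=False !r=True r=False
s_5={p,q,s}: ((q & s) U !r)=True (q & s)=True q=True s=True !r=True r=False
s_6={p,r,s}: ((q & s) U !r)=False (q & s)=False q=False s=True !r=False r=True
s_7={q,r,s}: ((q & s) U !r)=False (q & s)=True q=True s=True !r=False r=True
G(((q & s) U !r)) holds globally = False
First violation at position 0.

Answer: 0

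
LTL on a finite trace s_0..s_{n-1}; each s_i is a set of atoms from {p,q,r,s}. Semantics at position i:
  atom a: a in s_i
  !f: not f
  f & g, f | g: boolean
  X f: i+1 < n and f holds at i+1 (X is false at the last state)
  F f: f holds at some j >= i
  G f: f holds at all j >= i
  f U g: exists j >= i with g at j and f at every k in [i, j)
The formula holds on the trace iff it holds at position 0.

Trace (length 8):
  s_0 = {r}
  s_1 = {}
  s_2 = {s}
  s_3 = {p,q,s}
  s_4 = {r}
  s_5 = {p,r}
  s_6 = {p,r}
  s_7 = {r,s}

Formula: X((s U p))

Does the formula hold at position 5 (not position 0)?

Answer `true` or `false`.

Answer: true

Derivation:
s_0={r}: X((s U p))=False (s U p)=False s=False p=False
s_1={}: X((s U p))=True (s U p)=False s=False p=False
s_2={s}: X((s U p))=True (s U p)=True s=True p=False
s_3={p,q,s}: X((s U p))=False (s U p)=True s=True p=True
s_4={r}: X((s U p))=True (s U p)=False s=False p=False
s_5={p,r}: X((s U p))=True (s U p)=True s=False p=True
s_6={p,r}: X((s U p))=False (s U p)=True s=False p=True
s_7={r,s}: X((s U p))=False (s U p)=False s=True p=False
Evaluating at position 5: result = True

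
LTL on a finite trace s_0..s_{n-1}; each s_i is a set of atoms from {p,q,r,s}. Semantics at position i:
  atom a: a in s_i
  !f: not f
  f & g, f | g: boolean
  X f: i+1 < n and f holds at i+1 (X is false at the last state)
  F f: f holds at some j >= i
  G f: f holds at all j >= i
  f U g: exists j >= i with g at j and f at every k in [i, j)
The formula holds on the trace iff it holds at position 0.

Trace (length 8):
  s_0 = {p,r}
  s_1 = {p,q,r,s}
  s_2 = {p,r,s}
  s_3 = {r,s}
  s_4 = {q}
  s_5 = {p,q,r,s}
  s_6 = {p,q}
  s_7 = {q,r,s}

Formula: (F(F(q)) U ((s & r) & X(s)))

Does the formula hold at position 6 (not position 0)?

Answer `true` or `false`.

Answer: false

Derivation:
s_0={p,r}: (F(F(q)) U ((s & r) & X(s)))=True F(F(q))=True F(q)=True q=False ((s & r) & X(s))=False (s & r)=False s=False r=True X(s)=True
s_1={p,q,r,s}: (F(F(q)) U ((s & r) & X(s)))=True F(F(q))=True F(q)=True q=True ((s & r) & X(s))=True (s & r)=True s=True r=True X(s)=True
s_2={p,r,s}: (F(F(q)) U ((s & r) & X(s)))=True F(F(q))=True F(q)=True q=False ((s & r) & X(s))=True (s & r)=True s=True r=True X(s)=True
s_3={r,s}: (F(F(q)) U ((s & r) & X(s)))=False F(F(q))=True F(q)=True q=False ((s & r) & X(s))=False (s & r)=True s=True r=True X(s)=False
s_4={q}: (F(F(q)) U ((s & r) & X(s)))=False F(F(q))=True F(q)=True q=True ((s & r) & X(s))=False (s & r)=False s=False r=False X(s)=True
s_5={p,q,r,s}: (F(F(q)) U ((s & r) & X(s)))=False F(F(q))=True F(q)=True q=True ((s & r) & X(s))=False (s & r)=True s=True r=True X(s)=False
s_6={p,q}: (F(F(q)) U ((s & r) & X(s)))=False F(F(q))=True F(q)=True q=True ((s & r) & X(s))=False (s & r)=False s=False r=False X(s)=True
s_7={q,r,s}: (F(F(q)) U ((s & r) & X(s)))=False F(F(q))=True F(q)=True q=True ((s & r) & X(s))=False (s & r)=True s=True r=True X(s)=False
Evaluating at position 6: result = False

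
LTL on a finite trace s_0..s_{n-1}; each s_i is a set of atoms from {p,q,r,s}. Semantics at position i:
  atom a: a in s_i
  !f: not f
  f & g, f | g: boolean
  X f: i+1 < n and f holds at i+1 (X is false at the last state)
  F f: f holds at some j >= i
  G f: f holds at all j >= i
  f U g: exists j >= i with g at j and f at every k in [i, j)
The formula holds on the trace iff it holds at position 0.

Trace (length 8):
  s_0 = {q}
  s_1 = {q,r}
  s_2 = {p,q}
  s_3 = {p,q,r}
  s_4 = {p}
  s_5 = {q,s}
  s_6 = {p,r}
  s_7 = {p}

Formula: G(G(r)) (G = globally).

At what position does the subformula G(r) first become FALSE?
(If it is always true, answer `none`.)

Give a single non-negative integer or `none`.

s_0={q}: G(r)=False r=False
s_1={q,r}: G(r)=False r=True
s_2={p,q}: G(r)=False r=False
s_3={p,q,r}: G(r)=False r=True
s_4={p}: G(r)=False r=False
s_5={q,s}: G(r)=False r=False
s_6={p,r}: G(r)=False r=True
s_7={p}: G(r)=False r=False
G(G(r)) holds globally = False
First violation at position 0.

Answer: 0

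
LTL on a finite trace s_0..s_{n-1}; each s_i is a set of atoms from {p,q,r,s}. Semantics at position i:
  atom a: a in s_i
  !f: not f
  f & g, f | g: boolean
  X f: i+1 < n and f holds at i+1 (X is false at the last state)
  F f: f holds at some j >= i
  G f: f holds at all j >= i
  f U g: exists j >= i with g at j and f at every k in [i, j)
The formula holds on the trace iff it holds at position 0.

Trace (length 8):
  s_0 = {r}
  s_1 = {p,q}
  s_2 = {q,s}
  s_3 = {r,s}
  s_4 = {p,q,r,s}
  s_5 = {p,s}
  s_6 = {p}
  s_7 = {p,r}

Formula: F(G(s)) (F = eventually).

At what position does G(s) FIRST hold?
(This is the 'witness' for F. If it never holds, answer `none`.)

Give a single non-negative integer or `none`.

s_0={r}: G(s)=False s=False
s_1={p,q}: G(s)=False s=False
s_2={q,s}: G(s)=False s=True
s_3={r,s}: G(s)=False s=True
s_4={p,q,r,s}: G(s)=False s=True
s_5={p,s}: G(s)=False s=True
s_6={p}: G(s)=False s=False
s_7={p,r}: G(s)=False s=False
F(G(s)) does not hold (no witness exists).

Answer: none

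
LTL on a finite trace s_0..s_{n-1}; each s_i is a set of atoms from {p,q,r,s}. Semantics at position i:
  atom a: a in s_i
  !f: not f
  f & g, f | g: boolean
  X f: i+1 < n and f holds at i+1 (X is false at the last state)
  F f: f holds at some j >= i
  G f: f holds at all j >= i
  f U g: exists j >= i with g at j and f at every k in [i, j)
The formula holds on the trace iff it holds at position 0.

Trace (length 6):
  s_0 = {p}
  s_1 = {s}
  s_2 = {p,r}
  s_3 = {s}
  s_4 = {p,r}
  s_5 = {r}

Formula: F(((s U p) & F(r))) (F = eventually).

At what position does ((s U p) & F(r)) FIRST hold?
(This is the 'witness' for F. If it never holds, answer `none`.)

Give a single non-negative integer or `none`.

s_0={p}: ((s U p) & F(r))=True (s U p)=True s=False p=True F(r)=True r=False
s_1={s}: ((s U p) & F(r))=True (s U p)=True s=True p=False F(r)=True r=False
s_2={p,r}: ((s U p) & F(r))=True (s U p)=True s=False p=True F(r)=True r=True
s_3={s}: ((s U p) & F(r))=True (s U p)=True s=True p=False F(r)=True r=False
s_4={p,r}: ((s U p) & F(r))=True (s U p)=True s=False p=True F(r)=True r=True
s_5={r}: ((s U p) & F(r))=False (s U p)=False s=False p=False F(r)=True r=True
F(((s U p) & F(r))) holds; first witness at position 0.

Answer: 0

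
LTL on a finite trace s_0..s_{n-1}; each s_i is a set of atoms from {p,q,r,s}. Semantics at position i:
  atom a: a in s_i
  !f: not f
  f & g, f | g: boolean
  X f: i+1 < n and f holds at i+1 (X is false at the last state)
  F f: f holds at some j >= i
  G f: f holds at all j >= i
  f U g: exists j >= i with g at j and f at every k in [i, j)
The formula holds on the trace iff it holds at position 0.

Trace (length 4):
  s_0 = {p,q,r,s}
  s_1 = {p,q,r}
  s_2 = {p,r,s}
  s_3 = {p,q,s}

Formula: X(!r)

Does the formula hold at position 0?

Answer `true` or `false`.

s_0={p,q,r,s}: X(!r)=False !r=False r=True
s_1={p,q,r}: X(!r)=False !r=False r=True
s_2={p,r,s}: X(!r)=True !r=False r=True
s_3={p,q,s}: X(!r)=False !r=True r=False

Answer: false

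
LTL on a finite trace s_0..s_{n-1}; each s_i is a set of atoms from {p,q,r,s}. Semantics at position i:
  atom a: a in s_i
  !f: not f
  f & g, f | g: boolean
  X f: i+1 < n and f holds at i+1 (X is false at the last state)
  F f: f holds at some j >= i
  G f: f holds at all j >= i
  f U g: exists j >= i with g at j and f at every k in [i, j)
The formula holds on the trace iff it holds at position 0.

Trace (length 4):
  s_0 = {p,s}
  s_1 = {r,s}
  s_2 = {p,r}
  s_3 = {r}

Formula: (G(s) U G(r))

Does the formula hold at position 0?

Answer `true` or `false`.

Answer: false

Derivation:
s_0={p,s}: (G(s) U G(r))=False G(s)=False s=True G(r)=False r=False
s_1={r,s}: (G(s) U G(r))=True G(s)=False s=True G(r)=True r=True
s_2={p,r}: (G(s) U G(r))=True G(s)=False s=False G(r)=True r=True
s_3={r}: (G(s) U G(r))=True G(s)=False s=False G(r)=True r=True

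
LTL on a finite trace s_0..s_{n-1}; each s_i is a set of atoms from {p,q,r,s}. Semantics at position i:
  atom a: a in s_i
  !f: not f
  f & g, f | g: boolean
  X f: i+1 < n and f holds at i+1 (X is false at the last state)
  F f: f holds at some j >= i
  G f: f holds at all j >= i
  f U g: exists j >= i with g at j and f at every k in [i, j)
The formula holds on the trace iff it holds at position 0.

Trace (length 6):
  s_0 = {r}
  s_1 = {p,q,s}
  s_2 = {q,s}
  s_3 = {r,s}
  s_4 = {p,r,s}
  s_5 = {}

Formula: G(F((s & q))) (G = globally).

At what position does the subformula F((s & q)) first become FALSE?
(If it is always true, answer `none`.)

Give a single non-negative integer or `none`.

s_0={r}: F((s & q))=True (s & q)=False s=False q=False
s_1={p,q,s}: F((s & q))=True (s & q)=True s=True q=True
s_2={q,s}: F((s & q))=True (s & q)=True s=True q=True
s_3={r,s}: F((s & q))=False (s & q)=False s=True q=False
s_4={p,r,s}: F((s & q))=False (s & q)=False s=True q=False
s_5={}: F((s & q))=False (s & q)=False s=False q=False
G(F((s & q))) holds globally = False
First violation at position 3.

Answer: 3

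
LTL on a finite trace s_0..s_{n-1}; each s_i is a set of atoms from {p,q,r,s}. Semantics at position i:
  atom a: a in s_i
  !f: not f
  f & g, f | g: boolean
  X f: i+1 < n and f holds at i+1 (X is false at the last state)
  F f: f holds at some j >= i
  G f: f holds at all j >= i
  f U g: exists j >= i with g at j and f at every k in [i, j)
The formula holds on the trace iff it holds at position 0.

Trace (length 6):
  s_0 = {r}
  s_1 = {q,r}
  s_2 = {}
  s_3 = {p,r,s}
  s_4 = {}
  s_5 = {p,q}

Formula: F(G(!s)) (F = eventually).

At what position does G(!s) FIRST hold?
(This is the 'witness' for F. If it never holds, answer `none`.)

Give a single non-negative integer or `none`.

Answer: 4

Derivation:
s_0={r}: G(!s)=False !s=True s=False
s_1={q,r}: G(!s)=False !s=True s=False
s_2={}: G(!s)=False !s=True s=False
s_3={p,r,s}: G(!s)=False !s=False s=True
s_4={}: G(!s)=True !s=True s=False
s_5={p,q}: G(!s)=True !s=True s=False
F(G(!s)) holds; first witness at position 4.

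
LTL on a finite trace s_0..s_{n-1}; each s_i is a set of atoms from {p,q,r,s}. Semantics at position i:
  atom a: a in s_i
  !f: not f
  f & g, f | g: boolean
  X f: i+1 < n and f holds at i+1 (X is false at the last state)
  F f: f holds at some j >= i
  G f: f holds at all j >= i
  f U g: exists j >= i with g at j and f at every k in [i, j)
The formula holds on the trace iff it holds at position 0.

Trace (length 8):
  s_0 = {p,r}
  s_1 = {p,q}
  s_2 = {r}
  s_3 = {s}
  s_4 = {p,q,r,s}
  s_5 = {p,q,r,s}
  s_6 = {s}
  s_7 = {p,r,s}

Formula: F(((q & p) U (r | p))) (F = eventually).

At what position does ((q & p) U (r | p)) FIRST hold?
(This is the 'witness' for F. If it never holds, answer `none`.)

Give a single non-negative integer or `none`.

s_0={p,r}: ((q & p) U (r | p))=True (q & p)=False q=False p=True (r | p)=True r=True
s_1={p,q}: ((q & p) U (r | p))=True (q & p)=True q=True p=True (r | p)=True r=False
s_2={r}: ((q & p) U (r | p))=True (q & p)=False q=False p=False (r | p)=True r=True
s_3={s}: ((q & p) U (r | p))=False (q & p)=False q=False p=False (r | p)=False r=False
s_4={p,q,r,s}: ((q & p) U (r | p))=True (q & p)=True q=True p=True (r | p)=True r=True
s_5={p,q,r,s}: ((q & p) U (r | p))=True (q & p)=True q=True p=True (r | p)=True r=True
s_6={s}: ((q & p) U (r | p))=False (q & p)=False q=False p=False (r | p)=False r=False
s_7={p,r,s}: ((q & p) U (r | p))=True (q & p)=False q=False p=True (r | p)=True r=True
F(((q & p) U (r | p))) holds; first witness at position 0.

Answer: 0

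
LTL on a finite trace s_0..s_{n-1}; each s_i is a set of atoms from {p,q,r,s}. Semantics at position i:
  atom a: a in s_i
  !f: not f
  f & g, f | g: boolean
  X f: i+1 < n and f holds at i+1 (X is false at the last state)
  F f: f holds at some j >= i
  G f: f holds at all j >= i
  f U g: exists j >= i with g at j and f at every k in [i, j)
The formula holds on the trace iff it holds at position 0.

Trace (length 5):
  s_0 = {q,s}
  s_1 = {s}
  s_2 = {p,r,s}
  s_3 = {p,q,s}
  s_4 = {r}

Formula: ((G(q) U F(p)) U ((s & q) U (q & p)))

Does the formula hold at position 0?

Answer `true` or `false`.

Answer: true

Derivation:
s_0={q,s}: ((G(q) U F(p)) U ((s & q) U (q & p)))=True (G(q) U F(p))=True G(q)=False q=True F(p)=True p=False ((s & q) U (q & p))=False (s & q)=True s=True (q & p)=False
s_1={s}: ((G(q) U F(p)) U ((s & q) U (q & p)))=True (G(q) U F(p))=True G(q)=False q=False F(p)=True p=False ((s & q) U (q & p))=False (s & q)=False s=True (q & p)=False
s_2={p,r,s}: ((G(q) U F(p)) U ((s & q) U (q & p)))=True (G(q) U F(p))=True G(q)=False q=False F(p)=True p=True ((s & q) U (q & p))=False (s & q)=False s=True (q & p)=False
s_3={p,q,s}: ((G(q) U F(p)) U ((s & q) U (q & p)))=True (G(q) U F(p))=True G(q)=False q=True F(p)=True p=True ((s & q) U (q & p))=True (s & q)=True s=True (q & p)=True
s_4={r}: ((G(q) U F(p)) U ((s & q) U (q & p)))=False (G(q) U F(p))=False G(q)=False q=False F(p)=False p=False ((s & q) U (q & p))=False (s & q)=False s=False (q & p)=False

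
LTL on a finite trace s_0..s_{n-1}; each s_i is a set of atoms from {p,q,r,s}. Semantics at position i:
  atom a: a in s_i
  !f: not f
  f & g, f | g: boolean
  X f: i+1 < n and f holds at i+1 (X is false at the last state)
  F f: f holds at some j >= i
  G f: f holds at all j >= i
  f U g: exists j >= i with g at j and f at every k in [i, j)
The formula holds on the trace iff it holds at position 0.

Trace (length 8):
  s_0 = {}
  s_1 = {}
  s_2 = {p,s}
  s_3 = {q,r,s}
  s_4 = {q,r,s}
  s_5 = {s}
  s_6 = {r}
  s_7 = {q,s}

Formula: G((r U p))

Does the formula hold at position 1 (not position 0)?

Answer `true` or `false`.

s_0={}: G((r U p))=False (r U p)=False r=False p=False
s_1={}: G((r U p))=False (r U p)=False r=False p=False
s_2={p,s}: G((r U p))=False (r U p)=True r=False p=True
s_3={q,r,s}: G((r U p))=False (r U p)=False r=True p=False
s_4={q,r,s}: G((r U p))=False (r U p)=False r=True p=False
s_5={s}: G((r U p))=False (r U p)=False r=False p=False
s_6={r}: G((r U p))=False (r U p)=False r=True p=False
s_7={q,s}: G((r U p))=False (r U p)=False r=False p=False
Evaluating at position 1: result = False

Answer: false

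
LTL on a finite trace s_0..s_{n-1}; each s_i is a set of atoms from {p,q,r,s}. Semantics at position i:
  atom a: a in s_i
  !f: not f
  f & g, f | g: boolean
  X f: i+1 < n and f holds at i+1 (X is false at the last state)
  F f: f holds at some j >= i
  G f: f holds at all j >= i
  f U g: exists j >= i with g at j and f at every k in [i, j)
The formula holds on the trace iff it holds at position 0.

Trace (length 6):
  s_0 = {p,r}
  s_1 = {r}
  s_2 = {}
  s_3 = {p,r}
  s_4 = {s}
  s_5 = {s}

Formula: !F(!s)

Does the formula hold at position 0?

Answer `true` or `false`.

Answer: false

Derivation:
s_0={p,r}: !F(!s)=False F(!s)=True !s=True s=False
s_1={r}: !F(!s)=False F(!s)=True !s=True s=False
s_2={}: !F(!s)=False F(!s)=True !s=True s=False
s_3={p,r}: !F(!s)=False F(!s)=True !s=True s=False
s_4={s}: !F(!s)=True F(!s)=False !s=False s=True
s_5={s}: !F(!s)=True F(!s)=False !s=False s=True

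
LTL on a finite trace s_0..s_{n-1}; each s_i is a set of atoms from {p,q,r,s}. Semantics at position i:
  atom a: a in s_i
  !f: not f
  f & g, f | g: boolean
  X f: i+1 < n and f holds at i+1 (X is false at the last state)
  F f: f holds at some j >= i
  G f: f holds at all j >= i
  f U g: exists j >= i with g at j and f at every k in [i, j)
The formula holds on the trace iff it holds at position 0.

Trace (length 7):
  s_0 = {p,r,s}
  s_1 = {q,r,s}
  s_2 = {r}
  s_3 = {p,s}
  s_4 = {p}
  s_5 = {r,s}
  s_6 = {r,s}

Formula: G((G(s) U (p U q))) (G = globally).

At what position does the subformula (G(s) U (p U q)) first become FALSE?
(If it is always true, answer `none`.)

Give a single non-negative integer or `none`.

Answer: 2

Derivation:
s_0={p,r,s}: (G(s) U (p U q))=True G(s)=False s=True (p U q)=True p=True q=False
s_1={q,r,s}: (G(s) U (p U q))=True G(s)=False s=True (p U q)=True p=False q=True
s_2={r}: (G(s) U (p U q))=False G(s)=False s=False (p U q)=False p=False q=False
s_3={p,s}: (G(s) U (p U q))=False G(s)=False s=True (p U q)=False p=True q=False
s_4={p}: (G(s) U (p U q))=False G(s)=False s=False (p U q)=False p=True q=False
s_5={r,s}: (G(s) U (p U q))=False G(s)=True s=True (p U q)=False p=False q=False
s_6={r,s}: (G(s) U (p U q))=False G(s)=True s=True (p U q)=False p=False q=False
G((G(s) U (p U q))) holds globally = False
First violation at position 2.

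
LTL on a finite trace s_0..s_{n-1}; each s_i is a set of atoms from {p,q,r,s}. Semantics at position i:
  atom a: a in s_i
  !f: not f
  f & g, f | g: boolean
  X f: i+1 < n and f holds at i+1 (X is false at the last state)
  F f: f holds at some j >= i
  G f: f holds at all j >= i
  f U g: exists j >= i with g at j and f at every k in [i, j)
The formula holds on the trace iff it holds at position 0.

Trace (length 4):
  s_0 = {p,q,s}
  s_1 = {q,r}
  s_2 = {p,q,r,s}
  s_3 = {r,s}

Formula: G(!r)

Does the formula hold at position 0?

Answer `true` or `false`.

s_0={p,q,s}: G(!r)=False !r=True r=False
s_1={q,r}: G(!r)=False !r=False r=True
s_2={p,q,r,s}: G(!r)=False !r=False r=True
s_3={r,s}: G(!r)=False !r=False r=True

Answer: false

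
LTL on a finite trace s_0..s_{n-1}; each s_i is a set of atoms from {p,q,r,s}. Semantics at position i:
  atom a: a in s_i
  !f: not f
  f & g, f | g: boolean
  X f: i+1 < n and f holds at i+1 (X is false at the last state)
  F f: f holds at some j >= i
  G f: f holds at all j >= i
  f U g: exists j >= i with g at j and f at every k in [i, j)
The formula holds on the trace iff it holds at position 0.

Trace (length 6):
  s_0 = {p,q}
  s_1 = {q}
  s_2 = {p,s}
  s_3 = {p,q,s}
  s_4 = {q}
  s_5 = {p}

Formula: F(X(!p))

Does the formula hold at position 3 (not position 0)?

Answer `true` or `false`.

Answer: true

Derivation:
s_0={p,q}: F(X(!p))=True X(!p)=True !p=False p=True
s_1={q}: F(X(!p))=True X(!p)=False !p=True p=False
s_2={p,s}: F(X(!p))=True X(!p)=False !p=False p=True
s_3={p,q,s}: F(X(!p))=True X(!p)=True !p=False p=True
s_4={q}: F(X(!p))=False X(!p)=False !p=True p=False
s_5={p}: F(X(!p))=False X(!p)=False !p=False p=True
Evaluating at position 3: result = True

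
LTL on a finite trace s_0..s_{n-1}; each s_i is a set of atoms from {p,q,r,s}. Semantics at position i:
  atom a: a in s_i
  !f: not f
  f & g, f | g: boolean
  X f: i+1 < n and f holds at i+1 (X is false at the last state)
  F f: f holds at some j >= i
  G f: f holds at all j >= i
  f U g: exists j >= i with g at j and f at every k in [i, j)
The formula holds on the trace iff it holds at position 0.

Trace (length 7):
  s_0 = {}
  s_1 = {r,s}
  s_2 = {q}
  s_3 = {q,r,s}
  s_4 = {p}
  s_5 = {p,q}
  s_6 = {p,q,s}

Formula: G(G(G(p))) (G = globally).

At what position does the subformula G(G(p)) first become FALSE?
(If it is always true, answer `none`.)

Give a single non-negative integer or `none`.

Answer: 0

Derivation:
s_0={}: G(G(p))=False G(p)=False p=False
s_1={r,s}: G(G(p))=False G(p)=False p=False
s_2={q}: G(G(p))=False G(p)=False p=False
s_3={q,r,s}: G(G(p))=False G(p)=False p=False
s_4={p}: G(G(p))=True G(p)=True p=True
s_5={p,q}: G(G(p))=True G(p)=True p=True
s_6={p,q,s}: G(G(p))=True G(p)=True p=True
G(G(G(p))) holds globally = False
First violation at position 0.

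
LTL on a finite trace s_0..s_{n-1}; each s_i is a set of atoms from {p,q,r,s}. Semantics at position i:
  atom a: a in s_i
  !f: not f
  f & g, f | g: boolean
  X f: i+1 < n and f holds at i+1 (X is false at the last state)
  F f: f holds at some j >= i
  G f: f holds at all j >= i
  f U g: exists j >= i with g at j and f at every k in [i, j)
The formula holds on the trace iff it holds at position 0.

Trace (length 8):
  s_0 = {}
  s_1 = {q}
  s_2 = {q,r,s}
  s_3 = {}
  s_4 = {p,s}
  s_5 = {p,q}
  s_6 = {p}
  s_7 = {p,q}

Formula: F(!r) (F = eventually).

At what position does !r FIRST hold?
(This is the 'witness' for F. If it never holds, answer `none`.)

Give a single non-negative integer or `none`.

Answer: 0

Derivation:
s_0={}: !r=True r=False
s_1={q}: !r=True r=False
s_2={q,r,s}: !r=False r=True
s_3={}: !r=True r=False
s_4={p,s}: !r=True r=False
s_5={p,q}: !r=True r=False
s_6={p}: !r=True r=False
s_7={p,q}: !r=True r=False
F(!r) holds; first witness at position 0.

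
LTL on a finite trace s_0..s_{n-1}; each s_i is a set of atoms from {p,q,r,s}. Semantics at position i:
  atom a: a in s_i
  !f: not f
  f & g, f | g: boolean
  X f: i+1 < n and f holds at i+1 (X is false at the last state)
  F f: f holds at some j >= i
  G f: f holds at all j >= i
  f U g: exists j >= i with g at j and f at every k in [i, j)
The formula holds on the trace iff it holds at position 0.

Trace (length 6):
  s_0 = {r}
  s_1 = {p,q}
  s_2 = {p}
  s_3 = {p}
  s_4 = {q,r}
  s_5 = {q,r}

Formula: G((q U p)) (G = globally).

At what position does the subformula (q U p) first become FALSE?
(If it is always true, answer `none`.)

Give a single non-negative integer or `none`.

s_0={r}: (q U p)=False q=False p=False
s_1={p,q}: (q U p)=True q=True p=True
s_2={p}: (q U p)=True q=False p=True
s_3={p}: (q U p)=True q=False p=True
s_4={q,r}: (q U p)=False q=True p=False
s_5={q,r}: (q U p)=False q=True p=False
G((q U p)) holds globally = False
First violation at position 0.

Answer: 0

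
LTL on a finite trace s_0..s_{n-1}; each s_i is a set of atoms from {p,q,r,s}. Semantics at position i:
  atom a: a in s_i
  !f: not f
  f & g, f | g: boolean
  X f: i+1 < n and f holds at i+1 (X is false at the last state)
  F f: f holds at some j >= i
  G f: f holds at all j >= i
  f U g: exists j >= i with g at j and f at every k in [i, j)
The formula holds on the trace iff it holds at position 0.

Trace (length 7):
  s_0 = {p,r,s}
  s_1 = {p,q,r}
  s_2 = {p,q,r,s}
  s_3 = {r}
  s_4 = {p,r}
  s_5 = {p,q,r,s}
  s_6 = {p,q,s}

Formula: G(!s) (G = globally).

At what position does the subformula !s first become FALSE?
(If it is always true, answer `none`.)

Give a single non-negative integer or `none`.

s_0={p,r,s}: !s=False s=True
s_1={p,q,r}: !s=True s=False
s_2={p,q,r,s}: !s=False s=True
s_3={r}: !s=True s=False
s_4={p,r}: !s=True s=False
s_5={p,q,r,s}: !s=False s=True
s_6={p,q,s}: !s=False s=True
G(!s) holds globally = False
First violation at position 0.

Answer: 0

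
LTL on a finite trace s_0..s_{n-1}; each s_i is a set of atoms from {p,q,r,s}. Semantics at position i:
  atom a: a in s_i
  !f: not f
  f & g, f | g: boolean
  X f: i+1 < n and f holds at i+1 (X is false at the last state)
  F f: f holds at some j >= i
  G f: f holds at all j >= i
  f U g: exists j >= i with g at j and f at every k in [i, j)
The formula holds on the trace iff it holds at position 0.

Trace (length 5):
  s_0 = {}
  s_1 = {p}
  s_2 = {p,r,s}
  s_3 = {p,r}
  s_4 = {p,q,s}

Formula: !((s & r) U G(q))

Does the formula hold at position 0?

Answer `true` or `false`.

s_0={}: !((s & r) U G(q))=True ((s & r) U G(q))=False (s & r)=False s=False r=False G(q)=False q=False
s_1={p}: !((s & r) U G(q))=True ((s & r) U G(q))=False (s & r)=False s=False r=False G(q)=False q=False
s_2={p,r,s}: !((s & r) U G(q))=True ((s & r) U G(q))=False (s & r)=True s=True r=True G(q)=False q=False
s_3={p,r}: !((s & r) U G(q))=True ((s & r) U G(q))=False (s & r)=False s=False r=True G(q)=False q=False
s_4={p,q,s}: !((s & r) U G(q))=False ((s & r) U G(q))=True (s & r)=False s=True r=False G(q)=True q=True

Answer: true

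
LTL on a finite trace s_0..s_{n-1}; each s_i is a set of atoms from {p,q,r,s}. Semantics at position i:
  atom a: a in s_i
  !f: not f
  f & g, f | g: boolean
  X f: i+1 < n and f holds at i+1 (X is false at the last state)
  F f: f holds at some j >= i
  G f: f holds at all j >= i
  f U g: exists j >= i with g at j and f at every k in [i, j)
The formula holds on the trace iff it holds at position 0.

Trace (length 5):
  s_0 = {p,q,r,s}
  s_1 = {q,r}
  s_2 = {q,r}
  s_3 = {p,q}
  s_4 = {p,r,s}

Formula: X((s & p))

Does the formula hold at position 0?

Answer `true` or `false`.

s_0={p,q,r,s}: X((s & p))=False (s & p)=True s=True p=True
s_1={q,r}: X((s & p))=False (s & p)=False s=False p=False
s_2={q,r}: X((s & p))=False (s & p)=False s=False p=False
s_3={p,q}: X((s & p))=True (s & p)=False s=False p=True
s_4={p,r,s}: X((s & p))=False (s & p)=True s=True p=True

Answer: false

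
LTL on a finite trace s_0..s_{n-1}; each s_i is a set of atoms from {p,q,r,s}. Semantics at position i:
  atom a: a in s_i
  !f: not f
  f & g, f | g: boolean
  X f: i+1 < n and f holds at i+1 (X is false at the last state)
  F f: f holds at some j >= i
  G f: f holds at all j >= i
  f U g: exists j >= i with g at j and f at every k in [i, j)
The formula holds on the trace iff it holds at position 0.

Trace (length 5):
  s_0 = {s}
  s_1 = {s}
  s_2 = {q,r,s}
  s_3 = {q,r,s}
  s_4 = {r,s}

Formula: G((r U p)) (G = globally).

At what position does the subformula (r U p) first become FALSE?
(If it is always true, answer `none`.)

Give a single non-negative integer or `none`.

s_0={s}: (r U p)=False r=False p=False
s_1={s}: (r U p)=False r=False p=False
s_2={q,r,s}: (r U p)=False r=True p=False
s_3={q,r,s}: (r U p)=False r=True p=False
s_4={r,s}: (r U p)=False r=True p=False
G((r U p)) holds globally = False
First violation at position 0.

Answer: 0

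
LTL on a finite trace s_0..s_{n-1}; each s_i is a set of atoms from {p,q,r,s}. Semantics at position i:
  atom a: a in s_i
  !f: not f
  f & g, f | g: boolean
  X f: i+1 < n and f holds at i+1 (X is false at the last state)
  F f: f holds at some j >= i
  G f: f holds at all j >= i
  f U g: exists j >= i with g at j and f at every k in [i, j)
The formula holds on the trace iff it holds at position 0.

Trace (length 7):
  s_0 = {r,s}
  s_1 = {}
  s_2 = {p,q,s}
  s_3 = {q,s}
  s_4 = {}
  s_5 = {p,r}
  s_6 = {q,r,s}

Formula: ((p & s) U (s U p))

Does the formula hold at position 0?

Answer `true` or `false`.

Answer: false

Derivation:
s_0={r,s}: ((p & s) U (s U p))=False (p & s)=False p=False s=True (s U p)=False
s_1={}: ((p & s) U (s U p))=False (p & s)=False p=False s=False (s U p)=False
s_2={p,q,s}: ((p & s) U (s U p))=True (p & s)=True p=True s=True (s U p)=True
s_3={q,s}: ((p & s) U (s U p))=False (p & s)=False p=False s=True (s U p)=False
s_4={}: ((p & s) U (s U p))=False (p & s)=False p=False s=False (s U p)=False
s_5={p,r}: ((p & s) U (s U p))=True (p & s)=False p=True s=False (s U p)=True
s_6={q,r,s}: ((p & s) U (s U p))=False (p & s)=False p=False s=True (s U p)=False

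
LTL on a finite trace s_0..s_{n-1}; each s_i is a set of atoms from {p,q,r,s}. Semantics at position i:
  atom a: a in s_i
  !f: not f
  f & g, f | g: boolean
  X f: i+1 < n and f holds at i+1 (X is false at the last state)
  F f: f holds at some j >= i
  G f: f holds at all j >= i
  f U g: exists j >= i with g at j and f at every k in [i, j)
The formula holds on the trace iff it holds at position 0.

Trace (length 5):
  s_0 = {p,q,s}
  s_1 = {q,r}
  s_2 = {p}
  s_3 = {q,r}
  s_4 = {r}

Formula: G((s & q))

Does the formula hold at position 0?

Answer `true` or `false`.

Answer: false

Derivation:
s_0={p,q,s}: G((s & q))=False (s & q)=True s=True q=True
s_1={q,r}: G((s & q))=False (s & q)=False s=False q=True
s_2={p}: G((s & q))=False (s & q)=False s=False q=False
s_3={q,r}: G((s & q))=False (s & q)=False s=False q=True
s_4={r}: G((s & q))=False (s & q)=False s=False q=False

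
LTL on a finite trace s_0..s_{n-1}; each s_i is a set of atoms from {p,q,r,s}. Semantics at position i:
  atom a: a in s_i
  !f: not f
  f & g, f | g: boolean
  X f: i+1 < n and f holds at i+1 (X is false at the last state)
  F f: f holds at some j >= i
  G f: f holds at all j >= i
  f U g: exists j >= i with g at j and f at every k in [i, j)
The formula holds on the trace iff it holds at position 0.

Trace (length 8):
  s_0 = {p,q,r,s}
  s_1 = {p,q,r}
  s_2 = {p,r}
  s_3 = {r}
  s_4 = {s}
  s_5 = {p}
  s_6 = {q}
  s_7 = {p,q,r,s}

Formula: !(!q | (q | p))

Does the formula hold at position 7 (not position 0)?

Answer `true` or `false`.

s_0={p,q,r,s}: !(!q | (q | p))=False (!q | (q | p))=True !q=False q=True (q | p)=True p=True
s_1={p,q,r}: !(!q | (q | p))=False (!q | (q | p))=True !q=False q=True (q | p)=True p=True
s_2={p,r}: !(!q | (q | p))=False (!q | (q | p))=True !q=True q=False (q | p)=True p=True
s_3={r}: !(!q | (q | p))=False (!q | (q | p))=True !q=True q=False (q | p)=False p=False
s_4={s}: !(!q | (q | p))=False (!q | (q | p))=True !q=True q=False (q | p)=False p=False
s_5={p}: !(!q | (q | p))=False (!q | (q | p))=True !q=True q=False (q | p)=True p=True
s_6={q}: !(!q | (q | p))=False (!q | (q | p))=True !q=False q=True (q | p)=True p=False
s_7={p,q,r,s}: !(!q | (q | p))=False (!q | (q | p))=True !q=False q=True (q | p)=True p=True
Evaluating at position 7: result = False

Answer: false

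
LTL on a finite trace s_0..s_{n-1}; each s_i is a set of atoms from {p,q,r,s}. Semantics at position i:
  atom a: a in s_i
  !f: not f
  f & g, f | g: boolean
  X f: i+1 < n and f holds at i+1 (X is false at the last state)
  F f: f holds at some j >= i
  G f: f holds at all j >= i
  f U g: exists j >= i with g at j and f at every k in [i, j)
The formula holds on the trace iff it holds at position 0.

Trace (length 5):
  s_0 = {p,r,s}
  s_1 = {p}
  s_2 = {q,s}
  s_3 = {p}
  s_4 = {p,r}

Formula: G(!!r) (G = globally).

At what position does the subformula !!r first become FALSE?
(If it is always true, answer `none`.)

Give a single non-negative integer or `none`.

s_0={p,r,s}: !!r=True !r=False r=True
s_1={p}: !!r=False !r=True r=False
s_2={q,s}: !!r=False !r=True r=False
s_3={p}: !!r=False !r=True r=False
s_4={p,r}: !!r=True !r=False r=True
G(!!r) holds globally = False
First violation at position 1.

Answer: 1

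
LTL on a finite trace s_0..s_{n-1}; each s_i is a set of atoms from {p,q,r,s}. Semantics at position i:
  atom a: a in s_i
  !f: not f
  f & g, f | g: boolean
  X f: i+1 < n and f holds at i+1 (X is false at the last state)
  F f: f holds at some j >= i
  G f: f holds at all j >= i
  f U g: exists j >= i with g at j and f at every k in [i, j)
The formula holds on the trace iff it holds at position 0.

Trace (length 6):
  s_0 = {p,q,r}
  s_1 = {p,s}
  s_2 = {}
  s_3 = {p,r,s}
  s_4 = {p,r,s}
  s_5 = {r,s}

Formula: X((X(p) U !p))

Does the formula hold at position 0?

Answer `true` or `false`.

Answer: false

Derivation:
s_0={p,q,r}: X((X(p) U !p))=False (X(p) U !p)=False X(p)=True p=True !p=False
s_1={p,s}: X((X(p) U !p))=True (X(p) U !p)=False X(p)=False p=True !p=False
s_2={}: X((X(p) U !p))=False (X(p) U !p)=True X(p)=True p=False !p=True
s_3={p,r,s}: X((X(p) U !p))=False (X(p) U !p)=False X(p)=True p=True !p=False
s_4={p,r,s}: X((X(p) U !p))=True (X(p) U !p)=False X(p)=False p=True !p=False
s_5={r,s}: X((X(p) U !p))=False (X(p) U !p)=True X(p)=False p=False !p=True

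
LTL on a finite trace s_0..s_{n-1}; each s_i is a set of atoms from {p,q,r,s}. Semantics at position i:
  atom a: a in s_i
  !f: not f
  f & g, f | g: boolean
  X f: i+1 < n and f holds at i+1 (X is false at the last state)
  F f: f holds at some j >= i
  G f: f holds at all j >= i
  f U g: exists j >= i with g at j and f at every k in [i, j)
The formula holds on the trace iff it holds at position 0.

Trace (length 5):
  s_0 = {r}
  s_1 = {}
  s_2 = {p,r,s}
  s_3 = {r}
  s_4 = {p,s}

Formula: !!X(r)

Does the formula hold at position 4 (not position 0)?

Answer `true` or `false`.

s_0={r}: !!X(r)=False !X(r)=True X(r)=False r=True
s_1={}: !!X(r)=True !X(r)=False X(r)=True r=False
s_2={p,r,s}: !!X(r)=True !X(r)=False X(r)=True r=True
s_3={r}: !!X(r)=False !X(r)=True X(r)=False r=True
s_4={p,s}: !!X(r)=False !X(r)=True X(r)=False r=False
Evaluating at position 4: result = False

Answer: false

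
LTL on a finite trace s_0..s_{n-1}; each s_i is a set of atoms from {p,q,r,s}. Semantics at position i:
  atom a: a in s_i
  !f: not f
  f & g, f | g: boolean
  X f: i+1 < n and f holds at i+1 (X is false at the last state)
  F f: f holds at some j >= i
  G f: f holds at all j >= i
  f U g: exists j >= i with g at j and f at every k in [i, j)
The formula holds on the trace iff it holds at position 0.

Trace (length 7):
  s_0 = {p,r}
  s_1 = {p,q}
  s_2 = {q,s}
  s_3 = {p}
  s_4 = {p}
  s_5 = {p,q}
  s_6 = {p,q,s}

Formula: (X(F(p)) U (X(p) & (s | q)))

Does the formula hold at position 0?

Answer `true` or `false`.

Answer: true

Derivation:
s_0={p,r}: (X(F(p)) U (X(p) & (s | q)))=True X(F(p))=True F(p)=True p=True (X(p) & (s | q))=False X(p)=True (s | q)=False s=False q=False
s_1={p,q}: (X(F(p)) U (X(p) & (s | q)))=True X(F(p))=True F(p)=True p=True (X(p) & (s | q))=False X(p)=False (s | q)=True s=False q=True
s_2={q,s}: (X(F(p)) U (X(p) & (s | q)))=True X(F(p))=True F(p)=True p=False (X(p) & (s | q))=True X(p)=True (s | q)=True s=True q=True
s_3={p}: (X(F(p)) U (X(p) & (s | q)))=True X(F(p))=True F(p)=True p=True (X(p) & (s | q))=False X(p)=True (s | q)=False s=False q=False
s_4={p}: (X(F(p)) U (X(p) & (s | q)))=True X(F(p))=True F(p)=True p=True (X(p) & (s | q))=False X(p)=True (s | q)=False s=False q=False
s_5={p,q}: (X(F(p)) U (X(p) & (s | q)))=True X(F(p))=True F(p)=True p=True (X(p) & (s | q))=True X(p)=True (s | q)=True s=False q=True
s_6={p,q,s}: (X(F(p)) U (X(p) & (s | q)))=False X(F(p))=False F(p)=True p=True (X(p) & (s | q))=False X(p)=False (s | q)=True s=True q=True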